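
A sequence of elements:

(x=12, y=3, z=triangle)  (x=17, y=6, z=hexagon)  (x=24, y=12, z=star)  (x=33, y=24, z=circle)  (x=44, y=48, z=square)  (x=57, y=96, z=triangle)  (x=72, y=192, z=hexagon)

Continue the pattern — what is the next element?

(x=89, y=384, z=star)

For the x, differences are 5, 7, 9, … (increasing by 2 each time): 12, 17, 24, 33, 44, 57, 72 → 89.
Y goes 3, 6, 12, 24, 48, 96, 192 → 384 (×2 each step).
Z: triangle, hexagon, star, circle, square, triangle, hexagon → star (repeats triangle → hexagon → star → circle → square).
Combining the parts gives (x=89, y=384, z=star).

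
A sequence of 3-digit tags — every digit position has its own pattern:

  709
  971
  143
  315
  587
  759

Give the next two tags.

921 then 193

First digit — +2 each step, mod 10: 7, 9, 1, 3, 5, 7 → 9 → 1.
Second digit: 0, 7, 4, 1, 8, 5 → 2 → 9 (−3 each step, mod 10).
Third digit: 9, 1, 3, 5, 7, 9 → 1 → 3 (+2 each step, mod 10).
So the next two tags are 921 and 193.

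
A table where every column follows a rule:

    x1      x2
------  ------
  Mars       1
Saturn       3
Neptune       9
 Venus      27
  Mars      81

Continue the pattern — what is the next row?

Column x1: repeats Mars → Saturn → Neptune → Venus; Mars, Saturn, Neptune, Venus, Mars → Saturn.
Column x2: 1, 3, 9, 27, 81 → 243 (×3 each step).
So the next row is Saturn  243.

Saturn  243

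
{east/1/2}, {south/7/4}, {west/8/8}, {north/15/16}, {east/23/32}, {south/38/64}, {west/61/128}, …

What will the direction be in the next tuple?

north

Direction goes east, south, west, north, east, south, west → north (repeats east → south → west → north).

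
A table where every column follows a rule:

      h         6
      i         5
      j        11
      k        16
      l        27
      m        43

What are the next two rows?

For the letter, letters move forward 1 place in the alphabet: h, i, j, k, l, m → n → o.
Second component — each term is the sum of the two before it: 6, 5, 11, 16, 27, 43 → 70 → 113.
Putting the parts together: n  70 and then o  113.

n  70; o  113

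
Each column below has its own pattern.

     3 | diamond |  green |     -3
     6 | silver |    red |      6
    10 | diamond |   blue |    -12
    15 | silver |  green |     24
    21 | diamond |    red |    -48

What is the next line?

28  silver  blue  96

First component: differences are 3, 4, 5, … (increasing by 1 each time), so 3, 6, 10, 15, 21 → 28.
For the rank, alternates diamond ↔ silver: diamond, silver, diamond, silver, diamond → silver.
Colour: repeats green → red → blue, so green, red, blue, green, red → blue.
Fourth component: ×(-2) each step; -3, 6, -12, 24, -48 → 96.
Combining the parts gives 28  silver  blue  96.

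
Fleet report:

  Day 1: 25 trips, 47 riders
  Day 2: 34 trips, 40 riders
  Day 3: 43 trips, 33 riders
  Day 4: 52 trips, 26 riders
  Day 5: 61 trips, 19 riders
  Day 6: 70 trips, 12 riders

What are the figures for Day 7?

79 trips, 5 riders

Trips: 25, 34, 43, 52, 61, 70 → 79 (+9 each step).
Riders: −7 each step; 47, 40, 33, 26, 19, 12 → 5.
Combining the parts gives 79 trips, 5 riders.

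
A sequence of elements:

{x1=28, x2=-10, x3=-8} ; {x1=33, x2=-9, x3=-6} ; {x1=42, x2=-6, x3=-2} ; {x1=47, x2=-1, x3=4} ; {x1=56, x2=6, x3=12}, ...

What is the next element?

X1: alternating steps +5, +9, +5, +9, …, so 28, 33, 42, 47, 56 → 61.
X2 goes -10, -9, -6, -1, 6 → 15 (differences are 1, 3, 5, … (increasing by 2 each time)).
X3: differences are 2, 4, 6, … (increasing by 2 each time), so -8, -6, -2, 4, 12 → 22.
Putting it together: {x1=61, x2=15, x3=22}.

{x1=61, x2=15, x3=22}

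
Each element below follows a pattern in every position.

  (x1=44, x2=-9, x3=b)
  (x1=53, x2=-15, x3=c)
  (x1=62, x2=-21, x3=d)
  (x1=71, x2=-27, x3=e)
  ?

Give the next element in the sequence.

(x1=80, x2=-33, x3=f)

For the x1, +9 each step: 44, 53, 62, 71 → 80.
X2 goes -9, -15, -21, -27 → -33 (−6 each step).
X3: letters move forward 1 place in the alphabet; b, c, d, e → f.
Putting it together: (x1=80, x2=-33, x3=f).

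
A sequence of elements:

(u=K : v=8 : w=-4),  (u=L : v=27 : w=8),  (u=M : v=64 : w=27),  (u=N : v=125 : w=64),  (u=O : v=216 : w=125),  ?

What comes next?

(u=P : v=343 : w=216)

U goes K, L, M, N, O → P (letters move forward 1 place in the alphabet).
For the v, perfect cubes: 2³, 3³, 4³, …: 8, 27, 64, 125, 216 → 343.
W: always the previous value of the v, so -4, 8, 27, 64, 125 → 216.
Combining the parts gives (u=P : v=343 : w=216).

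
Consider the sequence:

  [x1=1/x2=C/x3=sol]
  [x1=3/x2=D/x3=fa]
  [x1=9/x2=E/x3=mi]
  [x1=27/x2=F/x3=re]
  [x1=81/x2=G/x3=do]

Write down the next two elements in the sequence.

X1: ×3 each step; 1, 3, 9, 27, 81 → 243 → 729.
X2: letters move forward 1 place in the alphabet; C, D, E, F, G → H → I.
X3: sol, fa, mi, re, do → ti → la (runs backward through the solfège scale do→ti).
So the next two elements are [x1=243/x2=H/x3=ti] and [x1=729/x2=I/x3=la].

[x1=243/x2=H/x3=ti], [x1=729/x2=I/x3=la]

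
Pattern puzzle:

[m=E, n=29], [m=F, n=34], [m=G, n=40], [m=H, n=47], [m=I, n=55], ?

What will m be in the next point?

J

For the m, letters move forward 1 place in the alphabet: E, F, G, H, I → J.
For the n, differences are 5, 6, 7, … (increasing by 1 each time): 29, 34, 40, 47, 55 → 64.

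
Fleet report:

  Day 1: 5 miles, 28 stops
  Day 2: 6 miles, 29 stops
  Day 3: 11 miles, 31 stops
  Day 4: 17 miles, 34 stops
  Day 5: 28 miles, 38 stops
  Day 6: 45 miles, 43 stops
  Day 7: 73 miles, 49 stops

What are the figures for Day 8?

Miles: each term is the sum of the two before it; 5, 6, 11, 17, 28, 45, 73 → 118.
Stops goes 28, 29, 31, 34, 38, 43, 49 → 56 (differences are 1, 2, 3, … (increasing by 1 each time)).
Combining the parts gives 118 miles, 56 stops.

118 miles, 56 stops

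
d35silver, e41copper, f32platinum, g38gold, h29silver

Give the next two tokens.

Letter: d, e, f, g, h → i → j (letters move forward 1 place in the alphabet).
Second component goes 35, 41, 32, 38, 29 → 35 → 26 (alternating steps +6, −9, +6, −9, …).
Metal: repeats silver → copper → platinum → gold, so silver, copper, platinum, gold, silver → copper → platinum.
Putting the parts together: i35copper and then j26platinum.

i35copper, j26platinum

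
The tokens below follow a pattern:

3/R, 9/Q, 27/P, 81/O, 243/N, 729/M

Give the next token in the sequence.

First component: 3, 9, 27, 81, 243, 729 → 2187 (×3 each step).
Letter: letters move back 1 place in the alphabet; R, Q, P, O, N, M → L.
Putting it together: 2187/L.

2187/L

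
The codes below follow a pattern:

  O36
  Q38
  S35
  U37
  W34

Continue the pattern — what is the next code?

Y36

For the letter, letters move forward 2 places in the alphabet: O, Q, S, U, W → Y.
Second component: 36, 38, 35, 37, 34 → 36 (alternating steps +2, −3, +2, −3, …).
So the next code is Y36.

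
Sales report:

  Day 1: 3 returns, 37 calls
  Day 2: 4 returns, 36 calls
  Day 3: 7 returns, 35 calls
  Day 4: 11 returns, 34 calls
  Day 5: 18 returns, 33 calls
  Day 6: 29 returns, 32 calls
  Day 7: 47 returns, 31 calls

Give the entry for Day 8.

76 returns, 30 calls

For the returns, each term is the sum of the two before it: 3, 4, 7, 11, 18, 29, 47 → 76.
Calls: −1 each step, so 37, 36, 35, 34, 33, 32, 31 → 30.
Combining the parts gives 76 returns, 30 calls.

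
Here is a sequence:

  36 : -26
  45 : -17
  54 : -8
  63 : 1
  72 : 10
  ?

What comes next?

First value: +9 each step, so 36, 45, 54, 63, 72 → 81.
Second value — +9 each step: -26, -17, -8, 1, 10 → 19.
Putting it together: 81 : 19.

81 : 19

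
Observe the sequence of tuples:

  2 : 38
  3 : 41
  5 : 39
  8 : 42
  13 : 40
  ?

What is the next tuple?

First value — each term is the sum of the two before it: 2, 3, 5, 8, 13 → 21.
Second value — alternating steps +3, −2, +3, −2, …: 38, 41, 39, 42, 40 → 43.
Putting it together: 21 : 43.

21 : 43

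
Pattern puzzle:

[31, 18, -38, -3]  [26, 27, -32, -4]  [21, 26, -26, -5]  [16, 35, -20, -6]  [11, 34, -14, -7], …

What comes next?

[6, 43, -8, -8]

First slot — −5 each step: 31, 26, 21, 16, 11 → 6.
For the second slot, alternating steps +9, −1, +9, −1, …: 18, 27, 26, 35, 34 → 43.
Third slot: +6 each step, so -38, -32, -26, -20, -14 → -8.
Fourth slot: −1 each step, so -3, -4, -5, -6, -7 → -8.
Putting it together: [6, 43, -8, -8].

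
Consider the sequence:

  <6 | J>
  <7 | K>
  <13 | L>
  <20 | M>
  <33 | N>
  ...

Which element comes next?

<53 | O>

First value: each term is the sum of the two before it; 6, 7, 13, 20, 33 → 53.
For the letter, letters move forward 1 place in the alphabet: J, K, L, M, N → O.
Combining the parts gives <53 | O>.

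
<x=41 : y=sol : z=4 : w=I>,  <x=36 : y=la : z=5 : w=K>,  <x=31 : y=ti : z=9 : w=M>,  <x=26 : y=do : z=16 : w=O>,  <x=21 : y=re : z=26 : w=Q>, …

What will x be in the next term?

16

X: 41, 36, 31, 26, 21 → 16 (−5 each step).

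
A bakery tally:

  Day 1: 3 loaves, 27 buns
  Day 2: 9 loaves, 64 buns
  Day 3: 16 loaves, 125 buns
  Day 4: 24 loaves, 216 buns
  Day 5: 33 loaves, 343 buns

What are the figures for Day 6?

Loaves: differences are 6, 7, 8, … (increasing by 1 each time), so 3, 9, 16, 24, 33 → 43.
Buns: perfect cubes: 3³, 4³, 5³, …, so 27, 64, 125, 216, 343 → 512.
Combining the parts gives 43 loaves, 512 buns.

43 loaves, 512 buns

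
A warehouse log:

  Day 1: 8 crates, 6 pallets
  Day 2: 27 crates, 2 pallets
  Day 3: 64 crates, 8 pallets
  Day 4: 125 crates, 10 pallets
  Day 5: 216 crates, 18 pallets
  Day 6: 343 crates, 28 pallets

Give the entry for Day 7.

Crates: perfect cubes: 2³, 3³, 4³, …, so 8, 27, 64, 125, 216, 343 → 512.
Pallets: each term is the sum of the two before it; 6, 2, 8, 10, 18, 28 → 46.
Putting it together: 512 crates, 46 pallets.

512 crates, 46 pallets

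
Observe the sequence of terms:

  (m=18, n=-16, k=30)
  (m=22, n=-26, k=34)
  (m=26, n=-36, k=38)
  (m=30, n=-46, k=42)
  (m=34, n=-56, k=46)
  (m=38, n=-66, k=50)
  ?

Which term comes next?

M: 18, 22, 26, 30, 34, 38 → 42 (+4 each step).
N goes -16, -26, -36, -46, -56, -66 → -76 (−10 each step).
K: 30, 34, 38, 42, 46, 50 → 54 (+4 each step).
Combining the parts gives (m=42, n=-76, k=54).

(m=42, n=-76, k=54)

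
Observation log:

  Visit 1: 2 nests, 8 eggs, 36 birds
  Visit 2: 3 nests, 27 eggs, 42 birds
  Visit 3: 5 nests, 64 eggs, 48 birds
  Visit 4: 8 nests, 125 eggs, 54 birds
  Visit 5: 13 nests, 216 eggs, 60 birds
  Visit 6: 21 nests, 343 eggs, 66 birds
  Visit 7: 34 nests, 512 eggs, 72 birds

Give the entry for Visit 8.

Nests goes 2, 3, 5, 8, 13, 21, 34 → 55 (each term is the sum of the two before it).
Eggs: 8, 27, 64, 125, 216, 343, 512 → 729 (perfect cubes: 2³, 3³, 4³, …).
Birds: +6 each step, so 36, 42, 48, 54, 60, 66, 72 → 78.
Putting it together: 55 nests, 729 eggs, 78 birds.

55 nests, 729 eggs, 78 birds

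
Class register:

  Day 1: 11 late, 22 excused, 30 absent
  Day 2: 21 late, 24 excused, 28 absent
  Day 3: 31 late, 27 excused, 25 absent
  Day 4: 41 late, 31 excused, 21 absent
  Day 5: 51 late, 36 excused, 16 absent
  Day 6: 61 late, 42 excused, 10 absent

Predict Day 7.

Late goes 11, 21, 31, 41, 51, 61 → 71 (+10 each step).
Excused: differences are 2, 3, 4, … (increasing by 1 each time); 22, 24, 27, 31, 36, 42 → 49.
Absent goes 30, 28, 25, 21, 16, 10 → 3 (together with the excused always sums to 52).
Combining the parts gives 71 late, 49 excused, 3 absent.

71 late, 49 excused, 3 absent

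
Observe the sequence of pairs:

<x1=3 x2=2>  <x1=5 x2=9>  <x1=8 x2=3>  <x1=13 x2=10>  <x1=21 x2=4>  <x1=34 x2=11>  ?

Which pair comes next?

<x1=55 x2=5>

X1: each term is the sum of the two before it; 3, 5, 8, 13, 21, 34 → 55.
For the x2, alternating steps +7, −6, +7, −6, …: 2, 9, 3, 10, 4, 11 → 5.
Putting it together: <x1=55 x2=5>.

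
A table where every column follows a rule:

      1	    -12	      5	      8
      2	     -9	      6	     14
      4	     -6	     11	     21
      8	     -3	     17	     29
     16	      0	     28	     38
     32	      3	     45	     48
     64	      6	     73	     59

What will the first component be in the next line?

128

First component: ×2 each step; 1, 2, 4, 8, 16, 32, 64 → 128.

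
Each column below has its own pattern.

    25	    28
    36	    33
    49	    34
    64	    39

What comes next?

First component: 25, 36, 49, 64 → 81 (perfect squares: 5², 6², 7², …).
Second component — alternating steps +5, +1, +5, +1, …: 28, 33, 34, 39 → 40.
Putting it together: 81  40.

81  40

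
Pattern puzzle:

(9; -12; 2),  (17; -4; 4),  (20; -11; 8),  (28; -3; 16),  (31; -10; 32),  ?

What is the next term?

(39; -2; 64)

First coordinate: 9, 17, 20, 28, 31 → 39 (alternating steps +8, +3, +8, +3, …).
For the second coordinate, alternating steps +8, −7, +8, −7, …: -12, -4, -11, -3, -10 → -2.
Third coordinate: ×2 each step, so 2, 4, 8, 16, 32 → 64.
Putting it together: (39; -2; 64).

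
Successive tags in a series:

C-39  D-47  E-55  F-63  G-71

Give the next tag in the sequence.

H-79

For the letter, letters move forward 1 place in the alphabet: C, D, E, F, G → H.
Second component goes 39, 47, 55, 63, 71 → 79 (+8 each step).
Putting it together: H-79.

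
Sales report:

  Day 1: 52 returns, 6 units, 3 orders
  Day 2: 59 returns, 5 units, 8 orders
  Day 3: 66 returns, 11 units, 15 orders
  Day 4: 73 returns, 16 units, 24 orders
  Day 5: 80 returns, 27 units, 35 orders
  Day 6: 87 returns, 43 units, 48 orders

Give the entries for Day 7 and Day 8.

Returns: +7 each step; 52, 59, 66, 73, 80, 87 → 94 → 101.
Units: each term is the sum of the two before it; 6, 5, 11, 16, 27, 43 → 70 → 113.
Orders: 3, 8, 15, 24, 35, 48 → 63 → 80 (differences are 5, 7, 9, … (increasing by 2 each time)).
Putting the parts together: 94 returns, 70 units, 63 orders and then 101 returns, 113 units, 80 orders.

94 returns, 70 units, 63 orders; 101 returns, 113 units, 80 orders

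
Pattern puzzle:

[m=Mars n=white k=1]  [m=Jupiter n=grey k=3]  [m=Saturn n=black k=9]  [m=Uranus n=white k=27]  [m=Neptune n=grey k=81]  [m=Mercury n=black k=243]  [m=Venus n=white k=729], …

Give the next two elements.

M — runs through the planets Mercury→Neptune: Mars, Jupiter, Saturn, Uranus, Neptune, Mercury, Venus → Earth → Mars.
N: repeats white → grey → black; white, grey, black, white, grey, black, white → grey → black.
K: 1, 3, 9, 27, 81, 243, 729 → 2187 → 6561 (×3 each step).
Putting the parts together: [m=Earth n=grey k=2187] and then [m=Mars n=black k=6561].

[m=Earth n=grey k=2187], [m=Mars n=black k=6561]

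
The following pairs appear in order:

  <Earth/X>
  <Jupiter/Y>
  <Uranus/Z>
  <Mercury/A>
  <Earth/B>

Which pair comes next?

<Jupiter/C>

Planet: Earth, Jupiter, Uranus, Mercury, Earth → Jupiter (repeats Earth → Jupiter → Uranus → Mercury).
Letter — letters move forward 1 place in the alphabet, wrapping Z→A: X, Y, Z, A, B → C.
So the next pair is <Jupiter/C>.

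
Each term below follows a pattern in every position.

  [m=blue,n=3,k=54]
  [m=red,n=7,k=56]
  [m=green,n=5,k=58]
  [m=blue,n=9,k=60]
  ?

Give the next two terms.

M: repeats blue → red → green, so blue, red, green, blue → red → green.
N: alternating steps +4, −2, +4, −2, …, so 3, 7, 5, 9 → 7 → 11.
K: +2 each step; 54, 56, 58, 60 → 62 → 64.
So the next two terms are [m=red,n=7,k=62] and [m=green,n=11,k=64].

[m=red,n=7,k=62], [m=green,n=11,k=64]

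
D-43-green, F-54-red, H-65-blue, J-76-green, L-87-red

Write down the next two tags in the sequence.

Letter: D, F, H, J, L → N → P (letters move forward 2 places in the alphabet).
Second component goes 43, 54, 65, 76, 87 → 98 → 109 (+11 each step).
Colour: repeats green → red → blue; green, red, blue, green, red → blue → green.
Putting the parts together: N-98-blue and then P-109-green.

N-98-blue then P-109-green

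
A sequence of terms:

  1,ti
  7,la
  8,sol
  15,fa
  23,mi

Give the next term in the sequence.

First value: 1, 7, 8, 15, 23 → 38 (each term is the sum of the two before it).
For the note, runs backward through the solfège scale do→ti: ti, la, sol, fa, mi → re.
Combining the parts gives 38,re.

38,re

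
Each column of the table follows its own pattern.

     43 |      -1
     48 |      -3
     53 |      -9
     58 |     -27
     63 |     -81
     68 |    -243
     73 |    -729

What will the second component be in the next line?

Second component goes -1, -3, -9, -27, -81, -243, -729 → -2187 (×3 each step).

-2187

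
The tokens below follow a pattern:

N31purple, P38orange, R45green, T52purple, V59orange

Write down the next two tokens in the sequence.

Letter goes N, P, R, T, V → X → Z (letters move forward 2 places in the alphabet).
Second component: +7 each step; 31, 38, 45, 52, 59 → 66 → 73.
Colour goes purple, orange, green, purple, orange → green → purple (repeats purple → orange → green).
Putting the parts together: X66green and then Z73purple.

X66green, Z73purple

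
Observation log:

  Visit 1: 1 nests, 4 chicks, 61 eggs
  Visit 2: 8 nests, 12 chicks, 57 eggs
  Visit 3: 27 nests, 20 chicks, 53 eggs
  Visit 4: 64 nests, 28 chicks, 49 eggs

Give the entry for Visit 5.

Nests: perfect cubes: 1³, 2³, 3³, …; 1, 8, 27, 64 → 125.
Chicks: 4, 12, 20, 28 → 36 (+8 each step).
Eggs: −4 each step, so 61, 57, 53, 49 → 45.
So the next line is 125 nests, 36 chicks, 45 eggs.

125 nests, 36 chicks, 45 eggs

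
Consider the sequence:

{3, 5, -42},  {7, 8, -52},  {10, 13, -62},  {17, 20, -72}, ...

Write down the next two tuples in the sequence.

{27, 29, -82}, {44, 40, -92}

First entry: 3, 7, 10, 17 → 27 → 44 (each term is the sum of the two before it).
Second entry goes 5, 8, 13, 20 → 29 → 40 (differences are 3, 5, 7, … (increasing by 2 each time)).
For the third entry, −10 each step: -42, -52, -62, -72 → -82 → -92.
Putting the parts together: {27, 29, -82} and then {44, 40, -92}.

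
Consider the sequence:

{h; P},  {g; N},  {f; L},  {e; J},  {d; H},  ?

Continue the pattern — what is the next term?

First letter goes h, g, f, e, d → c (letters move back 1 place in the alphabet).
Second letter goes P, N, L, J, H → F (letters move back 2 places in the alphabet).
So the next term is {c; F}.

{c; F}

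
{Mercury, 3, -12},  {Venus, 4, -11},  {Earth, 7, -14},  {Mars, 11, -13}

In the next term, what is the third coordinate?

For the third coordinate, alternating steps +1, −3, +1, −3, …: -12, -11, -14, -13 → -16.

-16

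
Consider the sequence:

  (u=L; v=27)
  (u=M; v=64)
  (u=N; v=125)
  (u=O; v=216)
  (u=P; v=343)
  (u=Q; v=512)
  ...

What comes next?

(u=R; v=729)

U — letters move forward 1 place in the alphabet: L, M, N, O, P, Q → R.
V — perfect cubes: 3³, 4³, 5³, …: 27, 64, 125, 216, 343, 512 → 729.
Combining the parts gives (u=R; v=729).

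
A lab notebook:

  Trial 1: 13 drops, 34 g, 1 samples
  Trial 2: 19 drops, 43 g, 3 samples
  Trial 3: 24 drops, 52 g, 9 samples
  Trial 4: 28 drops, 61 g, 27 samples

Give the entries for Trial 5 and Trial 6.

For the drops, differences are 6, 5, 4, … (decreasing by 1 each time): 13, 19, 24, 28 → 31 → 33.
G goes 34, 43, 52, 61 → 70 → 79 (+9 each step).
Samples: ×3 each step; 1, 3, 9, 27 → 81 → 243.
Putting the parts together: 31 drops, 70 g, 81 samples and then 33 drops, 79 g, 243 samples.

31 drops, 70 g, 81 samples; 33 drops, 79 g, 243 samples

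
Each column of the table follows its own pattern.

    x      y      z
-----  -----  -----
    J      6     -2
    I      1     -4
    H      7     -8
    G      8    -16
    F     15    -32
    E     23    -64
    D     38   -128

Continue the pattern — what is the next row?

C  61  -256

Column x — letters move back 1 place in the alphabet: J, I, H, G, F, E, D → C.
For the column y, each term is the sum of the two before it: 6, 1, 7, 8, 15, 23, 38 → 61.
Column z — ×2 each step: -2, -4, -8, -16, -32, -64, -128 → -256.
So the next row is C  61  -256.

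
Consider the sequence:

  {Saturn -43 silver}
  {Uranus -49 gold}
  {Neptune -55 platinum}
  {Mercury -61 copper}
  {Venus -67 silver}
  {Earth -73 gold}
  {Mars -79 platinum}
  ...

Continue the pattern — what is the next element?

Planet: runs through the planets Mercury→Neptune; Saturn, Uranus, Neptune, Mercury, Venus, Earth, Mars → Jupiter.
For the second part, −6 each step: -43, -49, -55, -61, -67, -73, -79 → -85.
Metal: repeats silver → gold → platinum → copper, so silver, gold, platinum, copper, silver, gold, platinum → copper.
Putting it together: {Jupiter -85 copper}.

{Jupiter -85 copper}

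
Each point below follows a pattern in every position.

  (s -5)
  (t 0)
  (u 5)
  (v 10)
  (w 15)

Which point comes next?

(x 20)

Letter: letters move forward 1 place in the alphabet, so s, t, u, v, w → x.
Second component — +5 each step: -5, 0, 5, 10, 15 → 20.
So the next point is (x 20).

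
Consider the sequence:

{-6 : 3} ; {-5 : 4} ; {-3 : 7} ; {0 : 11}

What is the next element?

First component: differences are 1, 2, 3, … (increasing by 1 each time); -6, -5, -3, 0 → 4.
Second component — each term is the sum of the two before it: 3, 4, 7, 11 → 18.
Combining the parts gives {4 : 18}.

{4 : 18}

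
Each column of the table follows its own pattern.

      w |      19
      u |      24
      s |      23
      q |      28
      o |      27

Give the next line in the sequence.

For the letter, letters move back 2 places in the alphabet: w, u, s, q, o → m.
Second component: 19, 24, 23, 28, 27 → 32 (alternating steps +5, −1, +5, −1, …).
Putting it together: m  32.

m  32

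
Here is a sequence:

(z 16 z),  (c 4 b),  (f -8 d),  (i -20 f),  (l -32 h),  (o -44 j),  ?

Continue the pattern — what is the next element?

(r -56 l)

First letter goes z, c, f, i, l, o → r (letters move forward 3 places in the alphabet, wrapping Z→A).
For the second entry, −12 each step: 16, 4, -8, -20, -32, -44 → -56.
Second letter goes z, b, d, f, h, j → l (letters move forward 2 places in the alphabet, wrapping Z→A).
Putting it together: (r -56 l).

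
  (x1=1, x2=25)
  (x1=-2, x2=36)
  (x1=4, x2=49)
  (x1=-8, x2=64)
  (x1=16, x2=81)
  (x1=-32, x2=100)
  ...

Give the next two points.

(x1=64, x2=121), (x1=-128, x2=144)

X1: 1, -2, 4, -8, 16, -32 → 64 → -128 (×(-2) each step).
X2: perfect squares: 5², 6², 7², …; 25, 36, 49, 64, 81, 100 → 121 → 144.
So the next two points are (x1=64, x2=121) and (x1=-128, x2=144).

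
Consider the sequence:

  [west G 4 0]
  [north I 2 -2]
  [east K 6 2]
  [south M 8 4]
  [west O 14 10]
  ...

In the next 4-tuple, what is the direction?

north

Direction — repeats west → north → east → south: west, north, east, south, west → north.
Letter: letters move forward 2 places in the alphabet, so G, I, K, M, O → Q.
Third part — each term is the sum of the two before it: 4, 2, 6, 8, 14 → 22.
Fourth part: always 4 less than the third part, so 0, -2, 2, 4, 10 → 18.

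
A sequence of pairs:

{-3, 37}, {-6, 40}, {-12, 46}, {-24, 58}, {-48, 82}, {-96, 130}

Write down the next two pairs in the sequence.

First coordinate goes -3, -6, -12, -24, -48, -96 → -192 → -384 (×2 each step).
Second coordinate: 37, 40, 46, 58, 82, 130 → 226 → 418 (together with the first coordinate always sums to 34).
So the next two pairs are {-192, 226} and {-384, 418}.

{-192, 226}, {-384, 418}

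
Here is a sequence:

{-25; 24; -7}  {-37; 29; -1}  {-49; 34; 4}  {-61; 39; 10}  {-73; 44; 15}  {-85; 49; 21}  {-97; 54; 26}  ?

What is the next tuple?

First value: -25, -37, -49, -61, -73, -85, -97 → -109 (−12 each step).
Second value: +5 each step, so 24, 29, 34, 39, 44, 49, 54 → 59.
Third value: alternating steps +6, +5, +6, +5, …; -7, -1, 4, 10, 15, 21, 26 → 32.
Combining the parts gives {-109; 59; 32}.

{-109; 59; 32}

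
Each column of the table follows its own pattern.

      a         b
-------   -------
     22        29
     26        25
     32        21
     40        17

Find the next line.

50  13

Column a goes 22, 26, 32, 40 → 50 (differences are 4, 6, 8, … (increasing by 2 each time)).
For the column b, −4 each step: 29, 25, 21, 17 → 13.
Putting it together: 50  13.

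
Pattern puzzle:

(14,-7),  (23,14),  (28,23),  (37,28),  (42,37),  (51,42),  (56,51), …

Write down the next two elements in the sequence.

(65,56), (70,65)

For the first component, alternating steps +9, +5, +9, +5, …: 14, 23, 28, 37, 42, 51, 56 → 65 → 70.
Second component — always the previous value of the first component: -7, 14, 23, 28, 37, 42, 51 → 56 → 65.
So the next two elements are (65,56) and (70,65).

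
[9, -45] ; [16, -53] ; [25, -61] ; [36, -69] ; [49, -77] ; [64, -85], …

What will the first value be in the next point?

81

First value — perfect squares: 3², 4², 5², …: 9, 16, 25, 36, 49, 64 → 81.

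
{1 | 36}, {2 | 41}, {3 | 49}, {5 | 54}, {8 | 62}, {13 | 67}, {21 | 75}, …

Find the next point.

{34 | 80}

First value: each term is the sum of the two before it; 1, 2, 3, 5, 8, 13, 21 → 34.
Second value: alternating steps +5, +8, +5, +8, …, so 36, 41, 49, 54, 62, 67, 75 → 80.
Combining the parts gives {34 | 80}.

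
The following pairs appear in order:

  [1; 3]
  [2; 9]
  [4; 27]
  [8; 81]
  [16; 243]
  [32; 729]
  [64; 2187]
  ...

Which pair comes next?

[128; 6561]

First slot — ×2 each step: 1, 2, 4, 8, 16, 32, 64 → 128.
For the second slot, ×3 each step: 3, 9, 27, 81, 243, 729, 2187 → 6561.
Combining the parts gives [128; 6561].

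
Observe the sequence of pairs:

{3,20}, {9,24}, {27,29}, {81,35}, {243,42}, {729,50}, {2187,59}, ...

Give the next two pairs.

First slot: ×3 each step, so 3, 9, 27, 81, 243, 729, 2187 → 6561 → 19683.
Second slot: differences are 4, 5, 6, … (increasing by 1 each time), so 20, 24, 29, 35, 42, 50, 59 → 69 → 80.
So the next two pairs are {6561,69} and {19683,80}.

{6561,69}, {19683,80}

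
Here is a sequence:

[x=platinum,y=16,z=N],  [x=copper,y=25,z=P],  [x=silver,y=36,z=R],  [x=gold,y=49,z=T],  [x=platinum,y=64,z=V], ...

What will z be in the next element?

X goes platinum, copper, silver, gold, platinum → copper (repeats platinum → copper → silver → gold).
Y: 16, 25, 36, 49, 64 → 81 (perfect squares: 4², 5², 6², …).
Z: letters move forward 2 places in the alphabet, so N, P, R, T, V → X.

X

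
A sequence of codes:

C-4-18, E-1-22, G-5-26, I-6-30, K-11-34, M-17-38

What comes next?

Letter — letters move forward 2 places in the alphabet: C, E, G, I, K, M → O.
For the second component, each term is the sum of the two before it: 4, 1, 5, 6, 11, 17 → 28.
Third component — +4 each step: 18, 22, 26, 30, 34, 38 → 42.
Putting it together: O-28-42.

O-28-42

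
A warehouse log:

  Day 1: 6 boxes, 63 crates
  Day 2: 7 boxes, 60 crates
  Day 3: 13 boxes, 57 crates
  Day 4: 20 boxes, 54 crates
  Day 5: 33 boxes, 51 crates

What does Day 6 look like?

Boxes goes 6, 7, 13, 20, 33 → 53 (each term is the sum of the two before it).
Crates — −3 each step: 63, 60, 57, 54, 51 → 48.
So the next line is 53 boxes, 48 crates.

53 boxes, 48 crates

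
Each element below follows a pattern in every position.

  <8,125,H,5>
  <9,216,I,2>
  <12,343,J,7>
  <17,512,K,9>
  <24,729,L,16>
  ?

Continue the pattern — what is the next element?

First part — differences are 1, 3, 5, … (increasing by 2 each time): 8, 9, 12, 17, 24 → 33.
Second part: perfect cubes: 5³, 6³, 7³, …; 125, 216, 343, 512, 729 → 1000.
Letter: letters move forward 1 place in the alphabet; H, I, J, K, L → M.
For the fourth part, each term is the sum of the two before it: 5, 2, 7, 9, 16 → 25.
So the next element is <33,1000,M,25>.

<33,1000,M,25>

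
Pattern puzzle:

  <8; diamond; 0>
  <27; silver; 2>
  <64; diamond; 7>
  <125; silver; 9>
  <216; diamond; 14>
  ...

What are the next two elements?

First component goes 8, 27, 64, 125, 216 → 343 → 512 (perfect cubes: 2³, 3³, 4³, …).
Rank: diamond, silver, diamond, silver, diamond → silver → diamond (alternates diamond ↔ silver).
Third component goes 0, 2, 7, 9, 14 → 16 → 21 (alternating steps +2, +5, +2, +5, …).
Putting the parts together: <343; silver; 16> and then <512; diamond; 21>.

<343; silver; 16>, <512; diamond; 21>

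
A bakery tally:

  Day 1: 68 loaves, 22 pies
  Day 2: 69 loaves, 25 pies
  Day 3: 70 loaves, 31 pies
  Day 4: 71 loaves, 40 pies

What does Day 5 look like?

72 loaves, 52 pies

Loaves: +1 each step; 68, 69, 70, 71 → 72.
Pies — differences are 3, 6, 9, … (increasing by 3 each time): 22, 25, 31, 40 → 52.
Combining the parts gives 72 loaves, 52 pies.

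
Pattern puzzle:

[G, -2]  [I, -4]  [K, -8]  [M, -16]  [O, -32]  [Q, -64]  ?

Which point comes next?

[S, -128]

Letter goes G, I, K, M, O, Q → S (letters move forward 2 places in the alphabet).
Second slot: -2, -4, -8, -16, -32, -64 → -128 (×2 each step).
Combining the parts gives [S, -128].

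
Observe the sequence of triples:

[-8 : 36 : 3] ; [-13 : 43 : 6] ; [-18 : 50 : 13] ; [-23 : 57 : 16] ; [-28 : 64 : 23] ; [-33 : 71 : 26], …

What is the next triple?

First slot: −5 each step, so -8, -13, -18, -23, -28, -33 → -38.
Second slot: +7 each step; 36, 43, 50, 57, 64, 71 → 78.
Third slot: alternating steps +3, +7, +3, +7, …, so 3, 6, 13, 16, 23, 26 → 33.
Combining the parts gives [-38 : 78 : 33].

[-38 : 78 : 33]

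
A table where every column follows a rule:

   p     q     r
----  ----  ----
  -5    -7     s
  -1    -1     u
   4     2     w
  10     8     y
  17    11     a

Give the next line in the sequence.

Column p goes -5, -1, 4, 10, 17 → 25 (differences are 4, 5, 6, … (increasing by 1 each time)).
Column q — alternating steps +6, +3, +6, +3, …: -7, -1, 2, 8, 11 → 17.
Column r: letters move forward 2 places in the alphabet, wrapping Z→A; s, u, w, y, a → c.
Combining the parts gives 25  17  c.

25  17  c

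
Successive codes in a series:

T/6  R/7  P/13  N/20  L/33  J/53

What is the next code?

H/86

For the letter, letters move back 2 places in the alphabet: T, R, P, N, L, J → H.
For the second component, each term is the sum of the two before it: 6, 7, 13, 20, 33, 53 → 86.
Combining the parts gives H/86.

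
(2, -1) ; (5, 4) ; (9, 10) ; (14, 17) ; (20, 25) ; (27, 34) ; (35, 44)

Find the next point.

First entry — differences are 3, 4, 5, … (increasing by 1 each time): 2, 5, 9, 14, 20, 27, 35 → 44.
Second entry: -1, 4, 10, 17, 25, 34, 44 → 55 (differences are 5, 6, 7, … (increasing by 1 each time)).
So the next point is (44, 55).

(44, 55)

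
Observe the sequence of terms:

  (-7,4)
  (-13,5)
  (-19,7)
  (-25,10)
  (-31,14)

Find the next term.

For the first component, −6 each step: -7, -13, -19, -25, -31 → -37.
For the second component, differences are 1, 2, 3, … (increasing by 1 each time): 4, 5, 7, 10, 14 → 19.
Putting it together: (-37,19).

(-37,19)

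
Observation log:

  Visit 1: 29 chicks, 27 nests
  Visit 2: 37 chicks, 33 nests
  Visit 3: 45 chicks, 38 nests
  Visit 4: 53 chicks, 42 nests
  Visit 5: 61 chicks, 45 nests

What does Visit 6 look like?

69 chicks, 47 nests

Chicks: +8 each step; 29, 37, 45, 53, 61 → 69.
Nests: differences are 6, 5, 4, … (decreasing by 1 each time); 27, 33, 38, 42, 45 → 47.
Combining the parts gives 69 chicks, 47 nests.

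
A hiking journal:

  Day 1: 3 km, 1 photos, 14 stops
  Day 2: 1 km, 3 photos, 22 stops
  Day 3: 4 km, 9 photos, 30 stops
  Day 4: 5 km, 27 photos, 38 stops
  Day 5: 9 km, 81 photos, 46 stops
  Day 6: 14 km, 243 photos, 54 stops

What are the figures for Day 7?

23 km, 729 photos, 62 stops

Km: each term is the sum of the two before it, so 3, 1, 4, 5, 9, 14 → 23.
Photos: ×3 each step, so 1, 3, 9, 27, 81, 243 → 729.
Stops: 14, 22, 30, 38, 46, 54 → 62 (+8 each step).
So the next record is 23 km, 729 photos, 62 stops.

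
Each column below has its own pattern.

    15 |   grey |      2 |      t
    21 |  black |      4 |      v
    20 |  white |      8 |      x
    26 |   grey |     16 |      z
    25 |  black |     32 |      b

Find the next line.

31  white  64  d

First component — alternating steps +6, −1, +6, −1, …: 15, 21, 20, 26, 25 → 31.
Shade — repeats grey → black → white: grey, black, white, grey, black → white.
For the third component, ×2 each step: 2, 4, 8, 16, 32 → 64.
Letter — letters move forward 2 places in the alphabet, wrapping Z→A: t, v, x, z, b → d.
So the next line is 31  white  64  d.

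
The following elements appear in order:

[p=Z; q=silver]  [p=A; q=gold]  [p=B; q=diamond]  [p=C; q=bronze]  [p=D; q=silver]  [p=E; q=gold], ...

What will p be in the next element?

F

P: Z, A, B, C, D, E → F (letters move forward 1 place in the alphabet, wrapping Z→A).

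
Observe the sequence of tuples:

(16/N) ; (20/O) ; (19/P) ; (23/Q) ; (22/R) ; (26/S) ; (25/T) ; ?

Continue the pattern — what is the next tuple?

For the first slot, alternating steps +4, −1, +4, −1, …: 16, 20, 19, 23, 22, 26, 25 → 29.
Letter: letters move forward 1 place in the alphabet; N, O, P, Q, R, S, T → U.
So the next tuple is (29/U).

(29/U)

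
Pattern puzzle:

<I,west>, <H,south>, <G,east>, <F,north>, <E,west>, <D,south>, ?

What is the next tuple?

Letter: letters move back 1 place in the alphabet, so I, H, G, F, E, D → C.
Direction: west, south, east, north, west, south → east (repeats west → south → east → north).
Combining the parts gives <C,east>.

<C,east>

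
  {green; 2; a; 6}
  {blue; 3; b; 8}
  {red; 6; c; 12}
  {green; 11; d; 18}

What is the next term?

{blue; 18; e; 26}

Colour: repeats green → blue → red, so green, blue, red, green → blue.
Second value: differences are 1, 3, 5, … (increasing by 2 each time), so 2, 3, 6, 11 → 18.
Letter: letters move forward 1 place in the alphabet; a, b, c, d → e.
Fourth value: 6, 8, 12, 18 → 26 (differences are 2, 4, 6, … (increasing by 2 each time)).
Putting it together: {blue; 18; e; 26}.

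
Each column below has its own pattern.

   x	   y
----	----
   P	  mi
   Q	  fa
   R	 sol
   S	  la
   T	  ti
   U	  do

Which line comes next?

V  re

For the column x, letters move forward 1 place in the alphabet: P, Q, R, S, T, U → V.
Column y: runs through the solfège scale do→ti; mi, fa, sol, la, ti, do → re.
So the next line is V  re.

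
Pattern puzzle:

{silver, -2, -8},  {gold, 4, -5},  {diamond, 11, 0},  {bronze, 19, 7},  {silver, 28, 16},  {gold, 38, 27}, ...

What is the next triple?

Rank — repeats silver → gold → diamond → bronze: silver, gold, diamond, bronze, silver, gold → diamond.
Second value: differences are 6, 7, 8, … (increasing by 1 each time); -2, 4, 11, 19, 28, 38 → 49.
For the third value, differences are 3, 5, 7, … (increasing by 2 each time): -8, -5, 0, 7, 16, 27 → 40.
So the next triple is {diamond, 49, 40}.

{diamond, 49, 40}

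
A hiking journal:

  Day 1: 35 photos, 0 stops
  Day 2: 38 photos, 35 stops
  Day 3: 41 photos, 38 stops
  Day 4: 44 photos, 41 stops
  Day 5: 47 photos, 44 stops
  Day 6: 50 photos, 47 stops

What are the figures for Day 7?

53 photos, 50 stops

Photos: +3 each step; 35, 38, 41, 44, 47, 50 → 53.
For the stops, always the previous value of the photos: 0, 35, 38, 41, 44, 47 → 50.
Putting it together: 53 photos, 50 stops.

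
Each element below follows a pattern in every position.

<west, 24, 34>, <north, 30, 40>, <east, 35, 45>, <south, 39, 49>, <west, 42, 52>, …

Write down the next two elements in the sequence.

<north, 44, 54>, <east, 45, 55>

For the direction, repeats west → north → east → south: west, north, east, south, west → north → east.
Second value — differences are 6, 5, 4, … (decreasing by 1 each time): 24, 30, 35, 39, 42 → 44 → 45.
Third value: always 10 more than the second value, so 34, 40, 45, 49, 52 → 54 → 55.
Putting the parts together: <north, 44, 54> and then <east, 45, 55>.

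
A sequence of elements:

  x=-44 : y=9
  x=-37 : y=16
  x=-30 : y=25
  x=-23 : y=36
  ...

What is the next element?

x=-16 : y=49

X: -44, -37, -30, -23 → -16 (+7 each step).
Y: perfect squares: 3², 4², 5², …, so 9, 16, 25, 36 → 49.
So the next element is x=-16 : y=49.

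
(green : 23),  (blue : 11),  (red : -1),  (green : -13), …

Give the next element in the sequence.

(blue : -25)

Colour: repeats green → blue → red, so green, blue, red, green → blue.
Second entry: −12 each step; 23, 11, -1, -13 → -25.
So the next element is (blue : -25).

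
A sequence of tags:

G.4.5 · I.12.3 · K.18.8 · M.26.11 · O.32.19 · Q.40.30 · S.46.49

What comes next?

U.54.79

Letter: letters move forward 2 places in the alphabet; G, I, K, M, O, Q, S → U.
For the second component, alternating steps +8, +6, +8, +6, …: 4, 12, 18, 26, 32, 40, 46 → 54.
For the third component, each term is the sum of the two before it: 5, 3, 8, 11, 19, 30, 49 → 79.
Putting it together: U.54.79.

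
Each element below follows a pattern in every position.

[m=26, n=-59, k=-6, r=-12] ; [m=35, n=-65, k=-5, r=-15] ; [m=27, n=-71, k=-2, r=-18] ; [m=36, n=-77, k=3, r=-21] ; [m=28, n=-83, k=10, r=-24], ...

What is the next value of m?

37

M: alternating steps +9, −8, +9, −8, …; 26, 35, 27, 36, 28 → 37.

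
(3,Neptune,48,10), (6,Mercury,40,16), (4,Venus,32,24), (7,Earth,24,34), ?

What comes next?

(5,Mars,16,46)

For the first value, alternating steps +3, −2, +3, −2, …: 3, 6, 4, 7 → 5.
Planet — runs through the planets Mercury→Neptune: Neptune, Mercury, Venus, Earth → Mars.
Third value — −8 each step: 48, 40, 32, 24 → 16.
Fourth value goes 10, 16, 24, 34 → 46 (differences are 6, 8, 10, … (increasing by 2 each time)).
Combining the parts gives (5,Mars,16,46).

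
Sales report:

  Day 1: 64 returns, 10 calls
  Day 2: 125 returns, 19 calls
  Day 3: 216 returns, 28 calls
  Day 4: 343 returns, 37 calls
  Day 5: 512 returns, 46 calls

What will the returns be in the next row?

729

Returns: perfect cubes: 4³, 5³, 6³, …; 64, 125, 216, 343, 512 → 729.
For the calls, +9 each step: 10, 19, 28, 37, 46 → 55.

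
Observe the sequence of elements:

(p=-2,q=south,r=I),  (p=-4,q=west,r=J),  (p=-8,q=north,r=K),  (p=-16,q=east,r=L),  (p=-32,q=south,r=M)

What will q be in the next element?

Q: repeats south → west → north → east; south, west, north, east, south → west.

west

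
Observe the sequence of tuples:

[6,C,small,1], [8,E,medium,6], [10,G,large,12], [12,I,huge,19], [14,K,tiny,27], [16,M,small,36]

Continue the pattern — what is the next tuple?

[18,O,medium,46]

First value: +2 each step, so 6, 8, 10, 12, 14, 16 → 18.
Letter: letters move forward 2 places in the alphabet; C, E, G, I, K, M → O.
Size: small, medium, large, huge, tiny, small → medium (repeats small → medium → large → huge → tiny).
Fourth value goes 1, 6, 12, 19, 27, 36 → 46 (differences are 5, 6, 7, … (increasing by 1 each time)).
Combining the parts gives [18,O,medium,46].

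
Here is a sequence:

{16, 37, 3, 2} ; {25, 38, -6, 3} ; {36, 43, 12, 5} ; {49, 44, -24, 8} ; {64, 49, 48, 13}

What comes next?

{81, 50, -96, 21}

For the first slot, perfect squares: 4², 5², 6², …: 16, 25, 36, 49, 64 → 81.
Second slot: alternating steps +1, +5, +1, +5, …, so 37, 38, 43, 44, 49 → 50.
Third slot: 3, -6, 12, -24, 48 → -96 (×(-2) each step).
For the fourth slot, each term is the sum of the two before it: 2, 3, 5, 8, 13 → 21.
Putting it together: {81, 50, -96, 21}.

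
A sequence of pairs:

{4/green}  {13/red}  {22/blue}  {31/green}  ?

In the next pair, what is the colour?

For the colour, repeats green → red → blue: green, red, blue, green → red.

red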